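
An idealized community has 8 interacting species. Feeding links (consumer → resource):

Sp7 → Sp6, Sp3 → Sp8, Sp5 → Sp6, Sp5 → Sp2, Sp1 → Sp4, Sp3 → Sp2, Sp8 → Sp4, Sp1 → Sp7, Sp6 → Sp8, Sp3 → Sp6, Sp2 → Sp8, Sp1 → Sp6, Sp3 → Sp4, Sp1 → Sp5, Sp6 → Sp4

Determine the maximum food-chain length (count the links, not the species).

4 links

One longest chain: Sp4 → Sp8 → Sp6 → Sp5 → Sp1.
It has 5 species and 4 links.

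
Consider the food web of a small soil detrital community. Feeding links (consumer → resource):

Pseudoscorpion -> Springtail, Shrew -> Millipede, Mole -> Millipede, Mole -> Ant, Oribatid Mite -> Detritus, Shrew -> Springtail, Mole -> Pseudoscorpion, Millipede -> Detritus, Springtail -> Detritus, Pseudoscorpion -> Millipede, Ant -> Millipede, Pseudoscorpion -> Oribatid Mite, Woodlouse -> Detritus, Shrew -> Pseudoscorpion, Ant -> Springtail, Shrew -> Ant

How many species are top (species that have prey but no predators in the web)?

Top species (has prey, but nothing eats it): Woodlouse, Shrew, Mole.
Count: 3.

3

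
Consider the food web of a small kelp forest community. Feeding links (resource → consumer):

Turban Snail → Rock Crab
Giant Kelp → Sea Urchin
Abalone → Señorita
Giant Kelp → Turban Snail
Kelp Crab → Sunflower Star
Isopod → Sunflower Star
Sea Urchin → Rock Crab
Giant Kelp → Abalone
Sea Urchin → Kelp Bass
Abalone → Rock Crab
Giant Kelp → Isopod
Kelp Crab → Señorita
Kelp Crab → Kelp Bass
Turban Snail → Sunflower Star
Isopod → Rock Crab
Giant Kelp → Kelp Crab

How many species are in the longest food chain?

One longest chain: Giant Kelp → Isopod → Sunflower Star.
It has 3 species and 2 links.

3 species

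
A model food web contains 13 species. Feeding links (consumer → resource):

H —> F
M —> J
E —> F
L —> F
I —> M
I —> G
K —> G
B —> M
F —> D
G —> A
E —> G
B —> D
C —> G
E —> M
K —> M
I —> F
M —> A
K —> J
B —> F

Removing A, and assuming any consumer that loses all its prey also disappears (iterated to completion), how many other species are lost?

Remove A.
Round 1: G (all prey gone) → extinct.
Round 2: C (all prey gone) → extinct.
No further losses. Total secondary extinctions: 2.

2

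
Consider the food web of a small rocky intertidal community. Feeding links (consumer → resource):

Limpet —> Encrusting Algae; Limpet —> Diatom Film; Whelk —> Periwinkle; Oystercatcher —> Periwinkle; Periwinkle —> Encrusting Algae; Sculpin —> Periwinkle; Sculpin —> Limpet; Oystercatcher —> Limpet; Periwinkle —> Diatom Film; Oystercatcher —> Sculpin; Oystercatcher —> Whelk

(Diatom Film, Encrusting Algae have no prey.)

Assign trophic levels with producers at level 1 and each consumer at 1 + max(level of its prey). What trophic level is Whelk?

Diatom Film is a producer → level 1.
Periwinkle eats Diatom Film (level 1); other prey at levels: Encrusting Algae 1 → level 2.
Whelk eats Periwinkle → level 3.

Trophic level 3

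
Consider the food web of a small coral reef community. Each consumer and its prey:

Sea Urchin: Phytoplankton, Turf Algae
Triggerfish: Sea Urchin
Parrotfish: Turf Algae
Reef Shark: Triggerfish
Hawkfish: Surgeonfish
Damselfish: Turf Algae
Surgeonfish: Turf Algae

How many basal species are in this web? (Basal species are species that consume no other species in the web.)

2

Basal species (no prey listed): Phytoplankton, Turf Algae.
Count: 2.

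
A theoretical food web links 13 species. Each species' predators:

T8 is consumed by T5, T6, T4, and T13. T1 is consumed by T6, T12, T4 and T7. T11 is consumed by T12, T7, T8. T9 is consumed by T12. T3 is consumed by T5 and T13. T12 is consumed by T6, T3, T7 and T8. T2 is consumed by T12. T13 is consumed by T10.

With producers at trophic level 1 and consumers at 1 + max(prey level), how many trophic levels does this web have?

Producers (level 1): T2, T9, T11, T1.
T2 → T12 → T8 → T13 → T10 gives T10 level 5.
No species has a prey at level 5, so no species reaches level 6.

5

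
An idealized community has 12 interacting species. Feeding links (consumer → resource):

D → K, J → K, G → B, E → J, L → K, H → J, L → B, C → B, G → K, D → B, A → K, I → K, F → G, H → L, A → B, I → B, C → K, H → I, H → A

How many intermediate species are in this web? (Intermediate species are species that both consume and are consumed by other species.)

5

Intermediate species (has both prey and predators): J, I, L, G, A.
Count: 5.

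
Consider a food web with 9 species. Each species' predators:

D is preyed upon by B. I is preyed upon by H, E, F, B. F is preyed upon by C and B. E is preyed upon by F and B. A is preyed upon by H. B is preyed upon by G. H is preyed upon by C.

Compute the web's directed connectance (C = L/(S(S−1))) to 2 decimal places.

The web has S = 9 species and L = 12 feeding links.
C = L / (S(S−1)) = 12 / 72 = 0.1667 ≈ 0.17.

C = 0.17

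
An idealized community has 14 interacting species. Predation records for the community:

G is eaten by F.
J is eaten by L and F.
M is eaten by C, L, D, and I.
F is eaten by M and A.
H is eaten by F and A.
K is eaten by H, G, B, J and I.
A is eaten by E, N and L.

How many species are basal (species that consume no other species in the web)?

Basal species (no prey listed): K.
Count: 1.

1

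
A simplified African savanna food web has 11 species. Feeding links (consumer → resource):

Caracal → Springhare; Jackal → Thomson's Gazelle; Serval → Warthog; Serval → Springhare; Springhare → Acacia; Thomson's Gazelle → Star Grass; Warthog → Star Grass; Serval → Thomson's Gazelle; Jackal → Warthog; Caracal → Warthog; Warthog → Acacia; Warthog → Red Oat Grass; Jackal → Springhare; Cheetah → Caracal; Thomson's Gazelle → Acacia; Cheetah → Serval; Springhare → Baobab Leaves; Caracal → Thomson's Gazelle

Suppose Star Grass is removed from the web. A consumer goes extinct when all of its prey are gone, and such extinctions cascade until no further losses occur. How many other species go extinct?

Remove Star Grass.
Every predator of it retains at least one other prey: Warthog still has Red Oat Grass, Acacia; Thomson's Gazelle still has Acacia.
No consumer loses all prey, so no secondary extinctions occur.

0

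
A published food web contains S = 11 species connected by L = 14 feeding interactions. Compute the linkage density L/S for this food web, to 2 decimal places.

L/S = 1.27

There are L = 14 links among S = 11 species.
L/S = 14/11 = 1.2727 ≈ 1.27.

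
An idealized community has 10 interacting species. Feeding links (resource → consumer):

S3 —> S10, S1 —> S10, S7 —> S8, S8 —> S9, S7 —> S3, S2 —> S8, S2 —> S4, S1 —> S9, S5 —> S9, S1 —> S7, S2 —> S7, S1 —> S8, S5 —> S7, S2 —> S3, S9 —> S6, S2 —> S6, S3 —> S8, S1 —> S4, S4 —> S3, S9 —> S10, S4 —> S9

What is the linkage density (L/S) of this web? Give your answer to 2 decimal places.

L/S = 2.10

There are L = 21 links among S = 10 species.
L/S = 21/10 = 2.1000 ≈ 2.10.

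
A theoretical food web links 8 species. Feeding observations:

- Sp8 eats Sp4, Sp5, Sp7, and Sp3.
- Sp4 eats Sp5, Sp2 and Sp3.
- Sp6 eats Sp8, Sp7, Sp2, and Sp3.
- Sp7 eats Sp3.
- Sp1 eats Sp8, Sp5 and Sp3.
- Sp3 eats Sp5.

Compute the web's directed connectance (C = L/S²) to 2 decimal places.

C = 0.25

The web has S = 8 species and L = 16 feeding links.
C = L / S² = 16 / 64 = 0.2500 ≈ 0.25.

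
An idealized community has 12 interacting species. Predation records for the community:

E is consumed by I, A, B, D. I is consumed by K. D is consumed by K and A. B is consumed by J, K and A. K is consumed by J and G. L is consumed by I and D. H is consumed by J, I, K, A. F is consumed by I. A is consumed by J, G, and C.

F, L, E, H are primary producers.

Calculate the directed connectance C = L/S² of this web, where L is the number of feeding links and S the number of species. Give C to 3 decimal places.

C = 0.153

The web has S = 12 species and L = 22 feeding links.
C = L / S² = 22 / 144 = 0.1528 ≈ 0.153.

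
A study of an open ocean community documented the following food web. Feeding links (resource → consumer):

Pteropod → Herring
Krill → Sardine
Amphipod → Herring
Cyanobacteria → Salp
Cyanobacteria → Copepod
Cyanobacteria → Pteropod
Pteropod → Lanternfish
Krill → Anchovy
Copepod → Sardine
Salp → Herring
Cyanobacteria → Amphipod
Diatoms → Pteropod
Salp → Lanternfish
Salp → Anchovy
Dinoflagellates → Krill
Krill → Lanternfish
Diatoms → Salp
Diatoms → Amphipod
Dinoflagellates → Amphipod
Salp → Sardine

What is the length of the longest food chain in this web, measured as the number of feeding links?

One longest chain: Dinoflagellates → Krill → Sardine.
It has 3 species and 2 links.

2 links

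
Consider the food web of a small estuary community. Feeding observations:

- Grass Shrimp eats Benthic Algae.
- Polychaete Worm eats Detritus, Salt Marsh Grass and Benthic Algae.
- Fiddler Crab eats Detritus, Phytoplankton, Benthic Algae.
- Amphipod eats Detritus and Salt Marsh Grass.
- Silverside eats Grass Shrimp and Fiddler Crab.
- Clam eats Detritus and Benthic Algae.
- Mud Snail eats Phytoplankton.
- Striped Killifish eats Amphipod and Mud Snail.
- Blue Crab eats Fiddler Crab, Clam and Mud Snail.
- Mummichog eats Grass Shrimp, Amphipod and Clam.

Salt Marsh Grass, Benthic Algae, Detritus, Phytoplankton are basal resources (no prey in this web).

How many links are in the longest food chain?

One longest chain: Benthic Algae → Grass Shrimp → Mummichog.
It has 3 species and 2 links.

2 links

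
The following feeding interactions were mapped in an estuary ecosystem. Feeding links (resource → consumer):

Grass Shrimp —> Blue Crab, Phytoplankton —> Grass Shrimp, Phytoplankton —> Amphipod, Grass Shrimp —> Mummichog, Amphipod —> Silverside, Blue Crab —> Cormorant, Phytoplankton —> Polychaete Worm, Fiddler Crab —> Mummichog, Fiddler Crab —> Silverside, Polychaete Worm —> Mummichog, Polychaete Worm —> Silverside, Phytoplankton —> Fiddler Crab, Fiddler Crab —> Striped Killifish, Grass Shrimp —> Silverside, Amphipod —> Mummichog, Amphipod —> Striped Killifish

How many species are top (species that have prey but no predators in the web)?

4

Top species (has prey, but nothing eats it): Striped Killifish, Silverside, Mummichog, Cormorant.
Count: 4.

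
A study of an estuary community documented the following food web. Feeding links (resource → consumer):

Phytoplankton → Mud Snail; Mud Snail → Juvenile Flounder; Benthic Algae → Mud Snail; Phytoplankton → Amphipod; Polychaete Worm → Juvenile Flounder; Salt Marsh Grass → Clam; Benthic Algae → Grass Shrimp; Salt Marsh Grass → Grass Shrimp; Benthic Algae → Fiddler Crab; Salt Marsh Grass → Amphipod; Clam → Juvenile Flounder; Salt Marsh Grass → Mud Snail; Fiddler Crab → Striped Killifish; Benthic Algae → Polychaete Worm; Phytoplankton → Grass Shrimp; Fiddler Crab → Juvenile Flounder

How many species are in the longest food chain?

One longest chain: Benthic Algae → Fiddler Crab → Striped Killifish.
It has 3 species and 2 links.

3 species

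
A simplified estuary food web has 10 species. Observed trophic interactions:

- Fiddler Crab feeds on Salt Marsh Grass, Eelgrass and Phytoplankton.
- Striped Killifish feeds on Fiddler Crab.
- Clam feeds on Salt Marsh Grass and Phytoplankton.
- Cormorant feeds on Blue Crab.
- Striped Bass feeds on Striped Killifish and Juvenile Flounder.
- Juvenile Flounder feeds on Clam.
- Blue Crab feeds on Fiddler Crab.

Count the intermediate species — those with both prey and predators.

5

Intermediate species (has both prey and predators): Fiddler Crab, Clam, Striped Killifish, Blue Crab, Juvenile Flounder.
Count: 5.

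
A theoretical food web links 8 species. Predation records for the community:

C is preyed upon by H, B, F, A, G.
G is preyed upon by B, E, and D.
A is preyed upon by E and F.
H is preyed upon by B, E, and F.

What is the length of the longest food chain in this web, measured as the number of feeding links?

One longest chain: C → A → E.
It has 3 species and 2 links.

2 links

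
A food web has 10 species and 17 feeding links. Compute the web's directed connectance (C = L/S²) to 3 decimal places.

The web has S = 10 species and L = 17 feeding links.
C = L / S² = 17 / 100 = 0.1700 ≈ 0.170.

C = 0.170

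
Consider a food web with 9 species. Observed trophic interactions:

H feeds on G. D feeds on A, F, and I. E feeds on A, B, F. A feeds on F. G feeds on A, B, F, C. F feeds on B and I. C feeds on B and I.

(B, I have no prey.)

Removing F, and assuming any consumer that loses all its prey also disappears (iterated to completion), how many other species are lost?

1

Remove F.
Round 1: A (all prey gone) → extinct.
No further losses. Total secondary extinctions: 1.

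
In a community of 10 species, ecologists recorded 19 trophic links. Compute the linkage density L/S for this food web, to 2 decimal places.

There are L = 19 links among S = 10 species.
L/S = 19/10 = 1.9000 ≈ 1.90.

L/S = 1.90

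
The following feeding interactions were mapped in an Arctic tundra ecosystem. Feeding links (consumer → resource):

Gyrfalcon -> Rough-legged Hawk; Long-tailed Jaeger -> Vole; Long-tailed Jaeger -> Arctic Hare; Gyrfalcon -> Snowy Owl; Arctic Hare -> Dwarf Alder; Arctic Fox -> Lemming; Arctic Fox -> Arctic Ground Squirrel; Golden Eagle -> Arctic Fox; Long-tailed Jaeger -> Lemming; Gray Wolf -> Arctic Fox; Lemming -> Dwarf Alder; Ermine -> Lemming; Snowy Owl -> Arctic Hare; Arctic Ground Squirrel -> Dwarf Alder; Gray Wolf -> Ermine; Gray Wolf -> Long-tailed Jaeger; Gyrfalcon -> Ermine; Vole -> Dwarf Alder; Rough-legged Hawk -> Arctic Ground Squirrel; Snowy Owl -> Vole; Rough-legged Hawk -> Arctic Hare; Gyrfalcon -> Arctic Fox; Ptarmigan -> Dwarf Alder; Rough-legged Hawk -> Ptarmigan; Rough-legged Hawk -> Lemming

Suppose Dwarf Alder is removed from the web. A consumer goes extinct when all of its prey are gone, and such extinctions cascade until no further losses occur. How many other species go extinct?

Remove Dwarf Alder.
Round 1: Lemming (all prey gone), Arctic Ground Squirrel (all prey gone), Vole (all prey gone), Arctic Hare (all prey gone), Ptarmigan (all prey gone) → extinct.
Round 2: Snowy Owl (all prey gone), Long-tailed Jaeger (all prey gone), Ermine (all prey gone), Arctic Fox (all prey gone), Rough-legged Hawk (all prey gone) → extinct.
Round 3: Gray Wolf (all prey gone), Golden Eagle (all prey gone), Gyrfalcon (all prey gone) → extinct.
No further losses. Total secondary extinctions: 13.

13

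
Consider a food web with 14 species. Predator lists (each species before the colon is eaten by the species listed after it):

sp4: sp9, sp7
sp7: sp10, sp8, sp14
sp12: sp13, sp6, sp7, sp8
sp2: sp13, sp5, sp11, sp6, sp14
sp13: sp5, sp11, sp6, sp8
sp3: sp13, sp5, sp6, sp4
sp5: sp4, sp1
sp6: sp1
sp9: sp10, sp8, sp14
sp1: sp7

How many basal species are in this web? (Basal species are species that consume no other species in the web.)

3

Basal species (no prey listed): sp3, sp2, sp12.
Count: 3.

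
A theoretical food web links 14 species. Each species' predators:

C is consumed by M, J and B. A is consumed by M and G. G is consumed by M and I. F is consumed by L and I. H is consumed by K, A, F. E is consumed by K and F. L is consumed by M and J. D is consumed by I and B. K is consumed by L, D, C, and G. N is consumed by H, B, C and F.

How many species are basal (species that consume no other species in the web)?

2

Basal species (no prey listed): N, E.
Count: 2.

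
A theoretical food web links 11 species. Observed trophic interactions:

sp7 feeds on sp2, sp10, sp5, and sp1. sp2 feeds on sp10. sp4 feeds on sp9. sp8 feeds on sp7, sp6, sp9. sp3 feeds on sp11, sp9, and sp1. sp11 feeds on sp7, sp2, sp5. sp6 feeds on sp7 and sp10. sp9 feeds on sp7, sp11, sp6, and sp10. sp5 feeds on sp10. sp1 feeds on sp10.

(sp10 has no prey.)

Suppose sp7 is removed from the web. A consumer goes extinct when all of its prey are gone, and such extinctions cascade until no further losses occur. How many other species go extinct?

Remove sp7.
Every predator of it retains at least one other prey: sp11 still has sp2, sp5; sp6 still has sp10; sp9 still has sp10, sp11, sp6; sp8 still has sp6, sp9.
No consumer loses all prey, so no secondary extinctions occur.

0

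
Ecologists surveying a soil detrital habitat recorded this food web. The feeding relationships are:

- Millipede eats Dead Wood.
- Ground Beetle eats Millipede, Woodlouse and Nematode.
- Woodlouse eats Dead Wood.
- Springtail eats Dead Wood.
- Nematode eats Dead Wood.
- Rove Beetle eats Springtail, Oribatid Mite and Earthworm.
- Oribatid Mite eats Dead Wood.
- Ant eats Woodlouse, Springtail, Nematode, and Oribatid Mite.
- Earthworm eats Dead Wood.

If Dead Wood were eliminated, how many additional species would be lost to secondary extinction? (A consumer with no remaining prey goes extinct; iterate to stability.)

Remove Dead Wood.
Round 1: Woodlouse (all prey gone), Oribatid Mite (all prey gone), Millipede (all prey gone), Springtail (all prey gone), Earthworm (all prey gone), Nematode (all prey gone) → extinct.
Round 2: Ant (all prey gone), Ground Beetle (all prey gone), Rove Beetle (all prey gone) → extinct.
No further losses. Total secondary extinctions: 9.

9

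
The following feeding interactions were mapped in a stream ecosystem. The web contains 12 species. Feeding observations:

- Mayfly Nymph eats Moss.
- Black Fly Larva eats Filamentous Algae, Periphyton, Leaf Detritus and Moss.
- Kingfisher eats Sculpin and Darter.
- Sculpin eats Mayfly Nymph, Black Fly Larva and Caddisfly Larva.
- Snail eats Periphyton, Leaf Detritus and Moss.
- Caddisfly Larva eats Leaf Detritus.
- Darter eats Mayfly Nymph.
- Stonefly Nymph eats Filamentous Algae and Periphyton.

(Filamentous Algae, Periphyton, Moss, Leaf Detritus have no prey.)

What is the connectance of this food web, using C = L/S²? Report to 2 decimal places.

The web has S = 12 species and L = 17 feeding links.
C = L / S² = 17 / 144 = 0.1181 ≈ 0.12.

C = 0.12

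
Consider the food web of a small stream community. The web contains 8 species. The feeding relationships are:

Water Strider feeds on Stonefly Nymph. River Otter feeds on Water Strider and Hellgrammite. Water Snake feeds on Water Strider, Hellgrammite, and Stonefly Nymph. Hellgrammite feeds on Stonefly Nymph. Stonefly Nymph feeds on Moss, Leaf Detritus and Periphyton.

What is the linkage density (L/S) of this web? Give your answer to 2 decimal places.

There are L = 10 links among S = 8 species.
L/S = 10/8 = 1.2500 ≈ 1.25.

L/S = 1.25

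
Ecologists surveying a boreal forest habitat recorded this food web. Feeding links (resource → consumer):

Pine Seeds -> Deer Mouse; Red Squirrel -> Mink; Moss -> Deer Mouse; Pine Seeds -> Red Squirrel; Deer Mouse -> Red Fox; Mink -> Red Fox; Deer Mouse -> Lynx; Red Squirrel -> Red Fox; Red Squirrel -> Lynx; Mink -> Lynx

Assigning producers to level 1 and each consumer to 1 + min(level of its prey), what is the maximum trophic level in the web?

Producers (level 1): Pine Seeds, Moss.
Following each consumer down to its lowest-level prey: Pine Seeds → Deer Mouse → Lynx (levels 1 through 3).
All prey of Lynx (Deer Mouse 2, Red Squirrel 2, Mink 3) are at level 2 or above, so Lynx is at level 1 + 2 = 3.
Every consumer has at least one prey at level 2 or below, so none exceeds level 3.

3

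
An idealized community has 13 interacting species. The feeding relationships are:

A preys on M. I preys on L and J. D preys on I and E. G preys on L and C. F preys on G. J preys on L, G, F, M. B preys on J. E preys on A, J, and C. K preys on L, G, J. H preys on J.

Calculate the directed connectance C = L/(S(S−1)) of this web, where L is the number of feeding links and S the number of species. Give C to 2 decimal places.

The web has S = 13 species and L = 20 feeding links.
C = L / (S(S−1)) = 20 / 156 = 0.1282 ≈ 0.13.

C = 0.13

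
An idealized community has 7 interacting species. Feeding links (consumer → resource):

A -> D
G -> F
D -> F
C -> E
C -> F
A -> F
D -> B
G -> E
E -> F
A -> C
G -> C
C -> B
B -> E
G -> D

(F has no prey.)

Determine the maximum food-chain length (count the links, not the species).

One longest chain: F → E → B → D → G.
It has 5 species and 4 links.

4 links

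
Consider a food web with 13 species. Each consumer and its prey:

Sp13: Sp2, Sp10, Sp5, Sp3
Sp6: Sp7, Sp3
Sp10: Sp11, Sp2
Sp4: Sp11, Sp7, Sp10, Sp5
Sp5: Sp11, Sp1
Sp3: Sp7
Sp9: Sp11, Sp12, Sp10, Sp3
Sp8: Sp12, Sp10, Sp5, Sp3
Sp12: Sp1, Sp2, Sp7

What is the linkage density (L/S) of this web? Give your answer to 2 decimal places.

There are L = 26 links among S = 13 species.
L/S = 26/13 = 2.0000 ≈ 2.00.

L/S = 2.00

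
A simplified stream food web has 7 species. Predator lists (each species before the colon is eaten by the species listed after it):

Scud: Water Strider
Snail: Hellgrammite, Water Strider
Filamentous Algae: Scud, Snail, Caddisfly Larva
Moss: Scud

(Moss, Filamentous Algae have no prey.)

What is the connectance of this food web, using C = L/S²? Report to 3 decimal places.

The web has S = 7 species and L = 7 feeding links.
C = L / S² = 7 / 49 = 0.1429 ≈ 0.143.

C = 0.143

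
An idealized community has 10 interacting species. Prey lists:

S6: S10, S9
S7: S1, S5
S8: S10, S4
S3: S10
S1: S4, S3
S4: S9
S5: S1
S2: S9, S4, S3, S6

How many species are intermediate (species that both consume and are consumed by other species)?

5

Intermediate species (has both prey and predators): S4, S3, S6, S1, S5.
Count: 5.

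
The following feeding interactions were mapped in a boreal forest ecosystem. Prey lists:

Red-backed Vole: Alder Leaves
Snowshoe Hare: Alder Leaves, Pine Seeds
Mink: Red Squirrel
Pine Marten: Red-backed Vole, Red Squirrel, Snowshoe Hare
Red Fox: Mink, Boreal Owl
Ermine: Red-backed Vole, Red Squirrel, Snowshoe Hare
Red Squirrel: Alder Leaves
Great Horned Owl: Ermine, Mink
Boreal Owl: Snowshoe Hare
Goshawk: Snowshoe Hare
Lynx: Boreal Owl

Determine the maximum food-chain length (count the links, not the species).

One longest chain: Alder Leaves → Red Squirrel → Mink → Great Horned Owl.
It has 4 species and 3 links.

3 links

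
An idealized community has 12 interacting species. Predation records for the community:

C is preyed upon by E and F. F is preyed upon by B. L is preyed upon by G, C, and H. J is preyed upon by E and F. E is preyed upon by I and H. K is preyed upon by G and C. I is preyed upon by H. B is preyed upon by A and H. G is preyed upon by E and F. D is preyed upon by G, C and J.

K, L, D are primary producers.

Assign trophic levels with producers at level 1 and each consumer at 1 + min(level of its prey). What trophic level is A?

K is a producer → level 1.
G eats K → level 2.
F eats G → level 3.
B eats F → level 4.
A eats B → level 5.
No prey of A is below level 4, so 5 is the minimum.

Trophic level 5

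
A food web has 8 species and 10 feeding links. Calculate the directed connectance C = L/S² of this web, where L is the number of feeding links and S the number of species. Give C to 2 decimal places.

C = 0.16

The web has S = 8 species and L = 10 feeding links.
C = L / S² = 10 / 64 = 0.1562 ≈ 0.16.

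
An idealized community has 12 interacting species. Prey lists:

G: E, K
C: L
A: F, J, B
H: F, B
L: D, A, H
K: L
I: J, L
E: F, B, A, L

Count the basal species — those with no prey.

4

Basal species (no prey listed): F, D, J, B.
Count: 4.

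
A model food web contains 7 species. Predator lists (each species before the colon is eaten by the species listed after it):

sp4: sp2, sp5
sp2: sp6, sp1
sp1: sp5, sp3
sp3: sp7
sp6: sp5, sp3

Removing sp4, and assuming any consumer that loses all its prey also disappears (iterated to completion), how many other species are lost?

Remove sp4.
Round 1: sp2 (all prey gone) → extinct.
Round 2: sp6 (all prey gone), sp1 (all prey gone) → extinct.
Round 3: sp5 (all prey gone), sp3 (all prey gone) → extinct.
Round 4: sp7 (all prey gone) → extinct.
No further losses. Total secondary extinctions: 6.

6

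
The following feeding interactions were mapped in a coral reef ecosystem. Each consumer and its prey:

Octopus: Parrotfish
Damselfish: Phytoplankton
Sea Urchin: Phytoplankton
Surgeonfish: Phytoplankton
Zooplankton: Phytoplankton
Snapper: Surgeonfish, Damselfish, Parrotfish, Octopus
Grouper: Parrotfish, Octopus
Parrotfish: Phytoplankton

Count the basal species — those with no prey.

Basal species (no prey listed): Phytoplankton.
Count: 1.

1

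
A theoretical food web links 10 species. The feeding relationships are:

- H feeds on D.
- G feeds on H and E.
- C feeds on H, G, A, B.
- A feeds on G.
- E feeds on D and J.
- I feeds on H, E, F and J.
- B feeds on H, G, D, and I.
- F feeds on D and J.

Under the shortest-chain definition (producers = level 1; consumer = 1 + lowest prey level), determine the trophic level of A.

Trophic level 4

D is a producer → level 1.
H eats D → level 2.
G eats H → level 3.
A eats G → level 4.
No prey of A is below level 3, so 4 is the minimum.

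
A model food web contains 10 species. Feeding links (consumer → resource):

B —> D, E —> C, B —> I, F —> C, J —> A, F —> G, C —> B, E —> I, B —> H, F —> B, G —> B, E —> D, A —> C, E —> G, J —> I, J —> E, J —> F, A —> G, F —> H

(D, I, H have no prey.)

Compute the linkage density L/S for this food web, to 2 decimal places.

There are L = 19 links among S = 10 species.
L/S = 19/10 = 1.9000 ≈ 1.90.

L/S = 1.90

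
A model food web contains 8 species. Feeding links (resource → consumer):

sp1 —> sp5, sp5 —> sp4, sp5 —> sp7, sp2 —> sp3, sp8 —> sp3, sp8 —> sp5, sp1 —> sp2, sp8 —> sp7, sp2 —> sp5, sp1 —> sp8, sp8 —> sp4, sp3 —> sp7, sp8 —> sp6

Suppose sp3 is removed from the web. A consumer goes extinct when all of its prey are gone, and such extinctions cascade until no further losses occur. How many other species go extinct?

0

Remove sp3.
Every predator of it retains at least one other prey: sp7 still has sp8, sp5.
No consumer loses all prey, so no secondary extinctions occur.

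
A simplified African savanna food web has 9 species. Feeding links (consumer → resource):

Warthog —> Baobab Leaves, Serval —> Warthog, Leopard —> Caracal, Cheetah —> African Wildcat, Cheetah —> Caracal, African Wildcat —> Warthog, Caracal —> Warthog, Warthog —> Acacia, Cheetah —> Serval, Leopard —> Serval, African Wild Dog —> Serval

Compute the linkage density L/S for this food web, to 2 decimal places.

L/S = 1.22

There are L = 11 links among S = 9 species.
L/S = 11/9 = 1.2222 ≈ 1.22.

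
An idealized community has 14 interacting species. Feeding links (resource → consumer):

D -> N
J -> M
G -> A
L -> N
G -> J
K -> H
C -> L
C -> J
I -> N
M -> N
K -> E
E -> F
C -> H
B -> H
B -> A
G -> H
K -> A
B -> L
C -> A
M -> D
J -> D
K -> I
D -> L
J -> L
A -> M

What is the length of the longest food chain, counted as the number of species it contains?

One longest chain: B → A → M → D → L → N.
It has 6 species and 5 links.

6 species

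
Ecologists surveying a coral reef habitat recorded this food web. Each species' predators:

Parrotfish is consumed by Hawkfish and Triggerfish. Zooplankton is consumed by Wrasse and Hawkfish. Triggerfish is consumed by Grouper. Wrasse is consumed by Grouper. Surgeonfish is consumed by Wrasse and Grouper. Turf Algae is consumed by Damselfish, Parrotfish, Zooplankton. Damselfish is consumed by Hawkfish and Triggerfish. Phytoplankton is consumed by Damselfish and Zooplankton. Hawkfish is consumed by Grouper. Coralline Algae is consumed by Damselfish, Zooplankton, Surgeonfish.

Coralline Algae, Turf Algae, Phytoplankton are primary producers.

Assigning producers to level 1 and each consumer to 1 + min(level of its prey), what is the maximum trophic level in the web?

Producers (level 1): Coralline Algae, Turf Algae, Phytoplankton.
Following each consumer down to its lowest-level prey: Coralline Algae → Surgeonfish → Wrasse (levels 1 through 3).
All prey of Wrasse (Surgeonfish 2, Zooplankton 2) are at level 2 or above, so Wrasse is at level 1 + 2 = 3.
Every consumer has at least one prey at level 2 or below, so none exceeds level 3.

3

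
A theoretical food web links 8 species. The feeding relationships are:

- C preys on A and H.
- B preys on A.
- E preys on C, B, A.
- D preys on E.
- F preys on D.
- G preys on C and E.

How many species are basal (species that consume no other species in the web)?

Basal species (no prey listed): A, H.
Count: 2.

2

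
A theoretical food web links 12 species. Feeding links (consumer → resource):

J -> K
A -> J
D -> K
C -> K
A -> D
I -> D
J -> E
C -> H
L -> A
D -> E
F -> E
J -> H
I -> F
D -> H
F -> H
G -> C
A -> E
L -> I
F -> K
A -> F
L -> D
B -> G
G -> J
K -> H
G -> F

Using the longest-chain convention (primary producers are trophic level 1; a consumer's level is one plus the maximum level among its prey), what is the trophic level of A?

H is a producer → level 1.
K eats H → level 2.
J eats K (level 2); other prey at levels: H 1, E 1 → level 3.
A eats J (level 3); other prey at levels: E 1, D 3, F 3 → level 4.

Trophic level 4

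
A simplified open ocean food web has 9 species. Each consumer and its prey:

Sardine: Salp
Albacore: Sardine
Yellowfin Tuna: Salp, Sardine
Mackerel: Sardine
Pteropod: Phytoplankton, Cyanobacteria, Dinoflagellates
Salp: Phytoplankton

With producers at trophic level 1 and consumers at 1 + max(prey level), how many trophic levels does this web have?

4

Producers (level 1): Phytoplankton, Cyanobacteria, Dinoflagellates.
Phytoplankton → Salp → Sardine → Mackerel gives Mackerel level 4.
No species has a prey at level 4, so no species reaches level 5.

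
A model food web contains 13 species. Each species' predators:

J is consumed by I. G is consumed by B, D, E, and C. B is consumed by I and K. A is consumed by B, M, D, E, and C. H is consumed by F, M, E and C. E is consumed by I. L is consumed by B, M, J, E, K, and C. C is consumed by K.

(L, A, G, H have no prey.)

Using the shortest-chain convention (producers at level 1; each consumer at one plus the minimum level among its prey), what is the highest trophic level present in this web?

3

Producers (level 1): L, A, G, H.
Following each consumer down to its lowest-level prey: L → E → I (levels 1 through 3).
All prey of I (E 2, B 2, J 2) are at level 2 or above, so I is at level 1 + 2 = 3.
Every consumer has at least one prey at level 2 or below, so none exceeds level 3.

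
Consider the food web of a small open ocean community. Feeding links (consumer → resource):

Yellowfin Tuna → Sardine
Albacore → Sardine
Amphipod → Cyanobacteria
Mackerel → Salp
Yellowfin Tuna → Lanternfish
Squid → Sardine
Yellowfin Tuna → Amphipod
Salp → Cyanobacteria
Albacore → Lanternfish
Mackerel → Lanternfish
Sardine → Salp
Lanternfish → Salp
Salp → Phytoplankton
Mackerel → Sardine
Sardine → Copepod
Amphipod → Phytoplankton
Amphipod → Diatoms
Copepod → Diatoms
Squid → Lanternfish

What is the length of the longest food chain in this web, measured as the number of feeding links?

One longest chain: Cyanobacteria → Salp → Lanternfish → Yellowfin Tuna.
It has 4 species and 3 links.

3 links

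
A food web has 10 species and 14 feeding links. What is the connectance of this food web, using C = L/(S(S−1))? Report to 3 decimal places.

C = 0.156

The web has S = 10 species and L = 14 feeding links.
C = L / (S(S−1)) = 14 / 90 = 0.1556 ≈ 0.156.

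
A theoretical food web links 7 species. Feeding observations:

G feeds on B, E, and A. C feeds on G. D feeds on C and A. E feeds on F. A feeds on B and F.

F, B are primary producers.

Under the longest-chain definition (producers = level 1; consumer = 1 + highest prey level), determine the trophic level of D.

Trophic level 5

F is a producer → level 1.
A eats F (level 1); other prey at levels: B 1 → level 2.
G eats A (level 2); other prey at levels: B 1, E 2 → level 3.
C eats G → level 4.
D eats C (level 4); other prey at levels: A 2 → level 5.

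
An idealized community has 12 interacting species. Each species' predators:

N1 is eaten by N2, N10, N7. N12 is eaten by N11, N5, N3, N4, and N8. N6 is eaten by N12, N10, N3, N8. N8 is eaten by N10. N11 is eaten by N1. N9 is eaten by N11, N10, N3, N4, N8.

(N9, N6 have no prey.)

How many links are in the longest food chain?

4 links

One longest chain: N6 → N12 → N11 → N1 → N2.
It has 5 species and 4 links.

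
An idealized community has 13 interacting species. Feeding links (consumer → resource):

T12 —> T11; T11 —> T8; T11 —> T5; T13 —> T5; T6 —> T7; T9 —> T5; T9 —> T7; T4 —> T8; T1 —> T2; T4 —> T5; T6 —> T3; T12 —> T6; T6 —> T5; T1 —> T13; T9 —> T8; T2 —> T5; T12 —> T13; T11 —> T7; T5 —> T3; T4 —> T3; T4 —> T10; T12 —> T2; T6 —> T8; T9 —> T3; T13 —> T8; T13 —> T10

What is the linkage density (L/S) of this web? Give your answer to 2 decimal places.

L/S = 2.00

There are L = 26 links among S = 13 species.
L/S = 26/13 = 2.0000 ≈ 2.00.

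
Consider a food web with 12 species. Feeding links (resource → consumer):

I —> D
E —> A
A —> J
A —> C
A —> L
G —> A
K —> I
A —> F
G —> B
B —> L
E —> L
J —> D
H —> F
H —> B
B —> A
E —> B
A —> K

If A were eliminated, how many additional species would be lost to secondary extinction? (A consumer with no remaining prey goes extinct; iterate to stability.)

5

Remove A.
Round 1: K (all prey gone), C (all prey gone), J (all prey gone) → extinct.
Round 2: I (all prey gone) → extinct.
Round 3: D (all prey gone) → extinct.
No further losses. Total secondary extinctions: 5.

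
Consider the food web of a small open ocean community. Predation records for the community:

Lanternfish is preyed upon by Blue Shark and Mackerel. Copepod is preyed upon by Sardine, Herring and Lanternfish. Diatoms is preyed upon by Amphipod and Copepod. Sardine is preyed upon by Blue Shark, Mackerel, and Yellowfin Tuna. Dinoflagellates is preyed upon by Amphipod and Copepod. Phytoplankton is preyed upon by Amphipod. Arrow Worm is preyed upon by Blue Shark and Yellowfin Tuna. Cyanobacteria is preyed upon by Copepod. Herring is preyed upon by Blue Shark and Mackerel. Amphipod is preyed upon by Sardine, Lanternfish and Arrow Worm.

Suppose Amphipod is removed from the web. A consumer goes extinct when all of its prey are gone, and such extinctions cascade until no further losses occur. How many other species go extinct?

1

Remove Amphipod.
Round 1: Arrow Worm (all prey gone) → extinct.
No further losses. Total secondary extinctions: 1.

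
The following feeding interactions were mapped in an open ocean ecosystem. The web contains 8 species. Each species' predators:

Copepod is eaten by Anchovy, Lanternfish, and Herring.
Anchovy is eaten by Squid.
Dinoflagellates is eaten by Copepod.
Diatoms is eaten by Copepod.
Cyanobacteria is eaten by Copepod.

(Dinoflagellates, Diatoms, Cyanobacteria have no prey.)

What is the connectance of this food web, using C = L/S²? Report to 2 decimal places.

The web has S = 8 species and L = 7 feeding links.
C = L / S² = 7 / 64 = 0.1094 ≈ 0.11.

C = 0.11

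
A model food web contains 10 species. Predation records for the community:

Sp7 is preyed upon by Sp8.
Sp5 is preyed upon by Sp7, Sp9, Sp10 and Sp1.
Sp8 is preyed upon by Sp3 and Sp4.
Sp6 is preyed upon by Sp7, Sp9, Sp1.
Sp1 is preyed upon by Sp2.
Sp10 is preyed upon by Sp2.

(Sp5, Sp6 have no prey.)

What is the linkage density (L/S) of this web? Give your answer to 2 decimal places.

There are L = 12 links among S = 10 species.
L/S = 12/10 = 1.2000 ≈ 1.20.

L/S = 1.20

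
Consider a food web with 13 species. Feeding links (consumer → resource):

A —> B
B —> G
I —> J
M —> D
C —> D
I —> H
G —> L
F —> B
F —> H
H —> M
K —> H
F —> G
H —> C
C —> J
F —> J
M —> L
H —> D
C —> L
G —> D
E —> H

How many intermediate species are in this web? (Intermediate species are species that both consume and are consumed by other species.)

5

Intermediate species (has both prey and predators): G, C, M, H, B.
Count: 5.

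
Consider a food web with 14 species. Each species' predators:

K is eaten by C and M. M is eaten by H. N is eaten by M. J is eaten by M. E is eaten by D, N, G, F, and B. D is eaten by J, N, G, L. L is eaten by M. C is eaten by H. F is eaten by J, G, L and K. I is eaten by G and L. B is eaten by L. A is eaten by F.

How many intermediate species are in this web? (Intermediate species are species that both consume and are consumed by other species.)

Intermediate species (has both prey and predators): B, F, D, N, L, K, J, C, M.
Count: 9.

9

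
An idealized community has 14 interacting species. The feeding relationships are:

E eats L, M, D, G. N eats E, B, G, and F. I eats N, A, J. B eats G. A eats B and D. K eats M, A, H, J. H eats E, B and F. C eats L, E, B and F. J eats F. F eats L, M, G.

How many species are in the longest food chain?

One longest chain: G → B → H → K.
It has 4 species and 3 links.

4 species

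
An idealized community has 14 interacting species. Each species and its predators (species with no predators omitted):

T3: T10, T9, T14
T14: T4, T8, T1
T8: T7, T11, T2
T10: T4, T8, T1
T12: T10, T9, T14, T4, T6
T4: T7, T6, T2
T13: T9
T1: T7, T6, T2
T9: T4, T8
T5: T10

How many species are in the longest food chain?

One longest chain: T12 → T10 → T8 → T7.
It has 4 species and 3 links.

4 species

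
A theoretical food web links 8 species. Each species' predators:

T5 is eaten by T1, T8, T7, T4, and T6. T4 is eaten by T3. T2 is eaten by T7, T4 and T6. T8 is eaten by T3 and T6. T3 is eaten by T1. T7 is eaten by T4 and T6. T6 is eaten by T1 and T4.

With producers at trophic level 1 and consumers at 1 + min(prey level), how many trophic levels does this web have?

3

Producers (level 1): T2, T5.
Following each consumer down to its lowest-level prey: T5 → T8 → T3 (levels 1 through 3).
All prey of T3 (T8 2, T4 2) are at level 2 or above, so T3 is at level 1 + 2 = 3.
Every consumer has at least one prey at level 2 or below, so none exceeds level 3.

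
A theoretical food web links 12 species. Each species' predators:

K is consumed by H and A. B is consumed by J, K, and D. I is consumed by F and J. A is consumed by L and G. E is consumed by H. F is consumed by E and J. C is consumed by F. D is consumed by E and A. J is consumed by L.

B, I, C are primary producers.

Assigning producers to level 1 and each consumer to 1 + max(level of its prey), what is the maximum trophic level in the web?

Producers (level 1): B, I, C.
B → D → A → L gives L level 4.
No species has a prey at level 4, so no species reaches level 5.

4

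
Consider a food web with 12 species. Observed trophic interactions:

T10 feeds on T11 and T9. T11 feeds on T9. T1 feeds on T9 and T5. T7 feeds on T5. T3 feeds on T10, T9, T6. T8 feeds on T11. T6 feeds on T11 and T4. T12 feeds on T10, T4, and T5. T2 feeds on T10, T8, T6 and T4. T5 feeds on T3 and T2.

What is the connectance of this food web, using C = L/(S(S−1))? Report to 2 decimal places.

C = 0.16

The web has S = 12 species and L = 21 feeding links.
C = L / (S(S−1)) = 21 / 132 = 0.1591 ≈ 0.16.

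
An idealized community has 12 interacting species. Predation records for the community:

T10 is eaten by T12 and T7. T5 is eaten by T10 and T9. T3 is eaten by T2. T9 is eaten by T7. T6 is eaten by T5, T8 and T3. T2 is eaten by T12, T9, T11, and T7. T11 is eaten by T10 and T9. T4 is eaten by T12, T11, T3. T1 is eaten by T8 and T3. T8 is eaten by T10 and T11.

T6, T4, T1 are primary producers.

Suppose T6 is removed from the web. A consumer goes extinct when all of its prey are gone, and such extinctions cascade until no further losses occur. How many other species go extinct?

1

Remove T6.
Round 1: T5 (all prey gone) → extinct.
No further losses. Total secondary extinctions: 1.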